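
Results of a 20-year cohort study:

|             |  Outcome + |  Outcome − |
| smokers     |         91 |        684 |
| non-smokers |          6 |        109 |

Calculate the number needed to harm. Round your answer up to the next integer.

16

risk, smokers = 91/775 = 0.117419
risk, non-smokers = 6/115 = 0.052174
absolute risk difference = 0.065245
1 / 0.065245 = 15.327 → round up → 16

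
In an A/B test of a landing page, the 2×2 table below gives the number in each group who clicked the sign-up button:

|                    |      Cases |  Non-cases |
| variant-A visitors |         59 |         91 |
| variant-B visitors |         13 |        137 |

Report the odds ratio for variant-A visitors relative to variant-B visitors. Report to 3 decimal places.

OR = (59 × 137) / (91 × 13) = 8083/1183 ≈ 6.833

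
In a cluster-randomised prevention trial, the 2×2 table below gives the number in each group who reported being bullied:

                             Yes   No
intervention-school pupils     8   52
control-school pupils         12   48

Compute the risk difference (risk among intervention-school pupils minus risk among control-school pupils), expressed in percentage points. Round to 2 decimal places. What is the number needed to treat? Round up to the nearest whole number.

risk, intervention-school pupils = 8/60 = 0.1333
risk, control-school pupils = 12/60 = 0.2000
risk difference = 0.1333 − 0.2000 = -0.0667 → -6.67 percentage points
absolute risk difference = 0.066667
1 / 0.066667 = 15.000 → round up → 15

RD = -6.67; NNT = 15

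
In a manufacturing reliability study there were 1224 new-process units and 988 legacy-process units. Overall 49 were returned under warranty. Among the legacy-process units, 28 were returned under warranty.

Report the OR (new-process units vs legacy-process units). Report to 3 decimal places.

OR: 0.599

new-process units with the outcome: 49 − 28 = 21
new-process units without the outcome: 1224 − 21 = 1203
legacy-process units without the outcome: 988 − 28 = 960
odds, new-process units = 21/1203 = 0.01746
odds, legacy-process units = 28/960 = 0.02917
OR = 0.01746 / 0.02917 = 0.599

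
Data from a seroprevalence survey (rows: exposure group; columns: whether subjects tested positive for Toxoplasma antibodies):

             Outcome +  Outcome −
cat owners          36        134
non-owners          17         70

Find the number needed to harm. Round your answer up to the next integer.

62

risk, cat owners = 36/170 = 0.211765
risk, non-owners = 17/87 = 0.195402
absolute risk difference = 0.016362
1 / 0.016362 = 61.117 → round up → 62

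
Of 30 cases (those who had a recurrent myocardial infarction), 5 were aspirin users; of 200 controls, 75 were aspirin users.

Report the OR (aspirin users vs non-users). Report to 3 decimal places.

OR = (5 × 125) / (75 × 25) = 625/1875 ≈ 0.333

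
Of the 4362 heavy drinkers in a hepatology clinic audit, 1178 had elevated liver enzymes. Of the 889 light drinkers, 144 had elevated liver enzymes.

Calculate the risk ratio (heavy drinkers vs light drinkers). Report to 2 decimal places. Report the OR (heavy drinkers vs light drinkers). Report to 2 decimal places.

risk, heavy drinkers = 1178/4362 = 0.2701
risk, light drinkers = 144/889 = 0.1620
RR = 0.2701 / 0.1620 = 1.67
odds, heavy drinkers = 1178/3184 = 0.3700
odds, light drinkers = 144/745 = 0.1933
OR = 0.3700 / 0.1933 = 1.91

RR = 1.67; OR = 1.91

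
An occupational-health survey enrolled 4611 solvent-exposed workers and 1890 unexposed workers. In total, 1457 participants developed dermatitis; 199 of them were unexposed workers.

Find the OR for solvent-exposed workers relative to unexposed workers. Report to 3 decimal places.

OR = 3.188

solvent-exposed workers with the outcome: 1457 − 199 = 1258
solvent-exposed workers without the outcome: 4611 − 1258 = 3353
unexposed workers without the outcome: 1890 − 199 = 1691
OR = (1258 × 1691) / (3353 × 199) = 2127278/667247 ≈ 3.188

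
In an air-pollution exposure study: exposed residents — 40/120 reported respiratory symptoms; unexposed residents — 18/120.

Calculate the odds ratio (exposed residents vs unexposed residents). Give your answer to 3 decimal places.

OR = (40 × 102) / (80 × 18) = 4080/1440 ≈ 2.833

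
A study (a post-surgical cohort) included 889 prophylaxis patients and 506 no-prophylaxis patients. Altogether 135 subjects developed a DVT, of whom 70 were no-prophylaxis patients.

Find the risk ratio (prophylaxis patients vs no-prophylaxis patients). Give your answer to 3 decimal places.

RR ≈ 0.529

prophylaxis patients with the outcome: 135 − 70 = 65
prophylaxis patients without the outcome: 889 − 65 = 824
no-prophylaxis patients without the outcome: 506 − 70 = 436
risk, prophylaxis patients = 65/889 = 0.0731
risk, no-prophylaxis patients = 70/506 = 0.1383
RR = 0.0731 / 0.1383 = 0.529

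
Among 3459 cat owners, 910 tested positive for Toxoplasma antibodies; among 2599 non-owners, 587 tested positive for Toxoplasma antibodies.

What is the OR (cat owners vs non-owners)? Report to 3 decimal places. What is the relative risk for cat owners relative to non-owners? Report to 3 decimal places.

OR = 1.224; RR = 1.165

odds, cat owners = 910/2549 = 0.3570
odds, non-owners = 587/2012 = 0.2917
OR = 0.3570 / 0.2917 = 1.224
risk, cat owners = 910/3459 = 0.2631
risk, non-owners = 587/2599 = 0.2259
RR = 0.2631 / 0.2259 = 1.165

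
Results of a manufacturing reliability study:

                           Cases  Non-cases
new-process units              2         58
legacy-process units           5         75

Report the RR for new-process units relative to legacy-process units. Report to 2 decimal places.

risk, new-process units = 2/60 = 0.03333
risk, legacy-process units = 5/80 = 0.06250
RR = 0.03333 / 0.06250 = 0.53

RR: 0.53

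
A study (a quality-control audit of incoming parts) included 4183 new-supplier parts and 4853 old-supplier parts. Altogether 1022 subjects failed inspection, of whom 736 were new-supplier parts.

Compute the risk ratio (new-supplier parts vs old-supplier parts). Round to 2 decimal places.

new-supplier parts without the outcome: 4183 − 736 = 3447
old-supplier parts with the outcome: 1022 − 736 = 286
old-supplier parts without the outcome: 4853 − 286 = 4567
risk, new-supplier parts = 736/4183 = 0.1760
risk, old-supplier parts = 286/4853 = 0.0589
RR = 0.1760 / 0.0589 = 2.99

2.99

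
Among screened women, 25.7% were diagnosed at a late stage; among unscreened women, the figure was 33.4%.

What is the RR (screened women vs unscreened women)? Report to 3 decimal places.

RR = 0.2570 / 0.3340 = 0.769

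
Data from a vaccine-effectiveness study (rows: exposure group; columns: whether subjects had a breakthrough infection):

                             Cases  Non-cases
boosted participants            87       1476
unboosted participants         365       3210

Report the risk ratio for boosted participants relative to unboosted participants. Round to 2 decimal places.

risk, boosted participants = 87/1563 = 0.0557
risk, unboosted participants = 365/3575 = 0.1021
RR = 0.0557 / 0.1021 = 0.55

0.55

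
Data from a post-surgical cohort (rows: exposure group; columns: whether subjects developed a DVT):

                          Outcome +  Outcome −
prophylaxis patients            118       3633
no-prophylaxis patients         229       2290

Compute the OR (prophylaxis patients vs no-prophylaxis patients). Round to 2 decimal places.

0.32

odds, prophylaxis patients = 118/3633 = 0.03248
odds, no-prophylaxis patients = 229/2290 = 0.10000
OR = 0.03248 / 0.10000 = 0.32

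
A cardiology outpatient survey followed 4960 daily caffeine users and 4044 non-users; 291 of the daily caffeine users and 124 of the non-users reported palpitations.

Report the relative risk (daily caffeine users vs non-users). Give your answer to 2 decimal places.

1.91

risk, daily caffeine users = 291/4960 = 0.05867
risk, non-users = 124/4044 = 0.03066
RR = 0.05867 / 0.03066 = 1.91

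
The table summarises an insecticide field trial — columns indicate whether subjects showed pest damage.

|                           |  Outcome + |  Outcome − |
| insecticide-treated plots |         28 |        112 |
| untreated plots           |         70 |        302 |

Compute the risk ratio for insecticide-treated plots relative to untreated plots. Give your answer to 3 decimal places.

RR = 1.063

risk, insecticide-treated plots = 28/140 = 0.2000
risk, untreated plots = 70/372 = 0.1882
RR = 0.2000 / 0.1882 = 1.063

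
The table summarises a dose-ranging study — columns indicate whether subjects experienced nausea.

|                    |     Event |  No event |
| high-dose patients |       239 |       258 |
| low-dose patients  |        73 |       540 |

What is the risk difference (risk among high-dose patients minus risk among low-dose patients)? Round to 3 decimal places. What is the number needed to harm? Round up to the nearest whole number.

RD = 0.362; NNH = 3

risk, high-dose patients = 239/497 = 0.4809
risk, low-dose patients = 73/613 = 0.1191
risk difference = 0.4809 − 0.1191 = 0.362
absolute risk difference = 0.361799
1 / 0.361799 = 2.764 → round up → 3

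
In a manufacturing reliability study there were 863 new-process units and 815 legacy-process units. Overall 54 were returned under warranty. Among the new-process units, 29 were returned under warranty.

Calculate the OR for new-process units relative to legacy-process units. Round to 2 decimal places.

OR: 1.10

new-process units without the outcome: 863 − 29 = 834
legacy-process units with the outcome: 54 − 29 = 25
legacy-process units without the outcome: 815 − 25 = 790
odds, new-process units = 29/834 = 0.03477
odds, legacy-process units = 25/790 = 0.03165
OR = 0.03477 / 0.03165 = 1.10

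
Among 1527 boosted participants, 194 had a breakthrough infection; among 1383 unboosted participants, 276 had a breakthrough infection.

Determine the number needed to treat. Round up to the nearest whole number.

risk, boosted participants = 194/1527 = 0.127046
risk, unboosted participants = 276/1383 = 0.199566
absolute risk difference = 0.072520
1 / 0.072520 = 13.789 → round up → 14

14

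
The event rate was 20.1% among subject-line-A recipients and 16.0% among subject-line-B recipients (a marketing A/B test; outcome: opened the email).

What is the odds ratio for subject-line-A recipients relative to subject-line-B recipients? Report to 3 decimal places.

OR = 1.321

odds, subject-line-A recipients = 0.2010/0.7990 = 0.2516
odds, subject-line-B recipients = 0.1600/0.8400 = 0.1905
OR = 0.2516 / 0.1905 = 1.321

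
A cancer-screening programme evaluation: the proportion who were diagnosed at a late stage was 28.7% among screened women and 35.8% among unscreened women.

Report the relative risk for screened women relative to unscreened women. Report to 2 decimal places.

RR = 0.2870 / 0.3580 = 0.80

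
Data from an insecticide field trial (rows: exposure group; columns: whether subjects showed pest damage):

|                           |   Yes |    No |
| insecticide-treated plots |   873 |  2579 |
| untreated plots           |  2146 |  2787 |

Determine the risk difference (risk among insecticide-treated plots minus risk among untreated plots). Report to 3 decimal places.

RD = -0.182

risk, insecticide-treated plots = 873/3452 = 0.2529
risk, untreated plots = 2146/4933 = 0.4350
risk difference = 0.2529 − 0.4350 = -0.182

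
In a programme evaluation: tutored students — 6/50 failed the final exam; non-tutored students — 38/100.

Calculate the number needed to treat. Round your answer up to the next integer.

NNT = 4

risk, tutored students = 6/50 = 0.120000
risk, non-tutored students = 38/100 = 0.380000
absolute risk difference = 0.260000
1 / 0.260000 = 3.846 → round up → 4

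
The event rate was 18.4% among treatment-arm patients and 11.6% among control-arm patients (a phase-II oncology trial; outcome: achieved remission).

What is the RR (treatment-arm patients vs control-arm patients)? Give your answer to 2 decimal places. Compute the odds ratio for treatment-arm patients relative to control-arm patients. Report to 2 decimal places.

RR = 0.1840 / 0.1160 = 1.59
odds, treatment-arm patients = 0.1840/0.8160 = 0.2255
odds, control-arm patients = 0.1160/0.8840 = 0.1312
OR = 0.2255 / 0.1312 = 1.72

RR = 1.59; OR = 1.72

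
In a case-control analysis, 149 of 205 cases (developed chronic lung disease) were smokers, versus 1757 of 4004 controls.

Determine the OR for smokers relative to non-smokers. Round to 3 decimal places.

OR ≈ 3.403

odds, smokers = 149/1757 = 0.08480
odds, non-smokers = 56/2247 = 0.02492
OR = 0.08480 / 0.02492 = 3.403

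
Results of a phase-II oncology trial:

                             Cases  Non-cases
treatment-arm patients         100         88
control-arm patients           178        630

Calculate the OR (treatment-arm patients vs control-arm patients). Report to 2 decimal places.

OR = (100 × 630) / (88 × 178) = 63000/15664 ≈ 4.02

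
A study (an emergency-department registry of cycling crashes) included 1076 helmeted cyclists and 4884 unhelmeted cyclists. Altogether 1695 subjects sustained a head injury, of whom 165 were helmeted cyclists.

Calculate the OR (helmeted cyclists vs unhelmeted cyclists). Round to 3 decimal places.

OR = 0.397

helmeted cyclists without the outcome: 1076 − 165 = 911
unhelmeted cyclists with the outcome: 1695 − 165 = 1530
unhelmeted cyclists without the outcome: 4884 − 1530 = 3354
odds, helmeted cyclists = 165/911 = 0.1811
odds, unhelmeted cyclists = 1530/3354 = 0.4562
OR = 0.1811 / 0.4562 = 0.397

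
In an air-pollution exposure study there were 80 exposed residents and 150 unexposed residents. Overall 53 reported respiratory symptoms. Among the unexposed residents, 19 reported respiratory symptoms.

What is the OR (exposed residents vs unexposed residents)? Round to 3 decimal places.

OR = 5.096

exposed residents with the outcome: 53 − 19 = 34
exposed residents without the outcome: 80 − 34 = 46
unexposed residents without the outcome: 150 − 19 = 131
OR = (34 × 131) / (46 × 19) = 4454/874 ≈ 5.096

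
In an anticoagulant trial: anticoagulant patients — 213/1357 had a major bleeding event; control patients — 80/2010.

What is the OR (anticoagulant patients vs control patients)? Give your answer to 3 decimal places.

OR = (213 × 1930) / (1144 × 80) = 411090/91520 ≈ 4.492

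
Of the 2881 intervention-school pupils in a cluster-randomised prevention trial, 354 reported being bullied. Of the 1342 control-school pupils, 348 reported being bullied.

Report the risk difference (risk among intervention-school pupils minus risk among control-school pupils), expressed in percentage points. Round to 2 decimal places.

-13.64

risk, intervention-school pupils = 354/2881 = 0.1229
risk, control-school pupils = 348/1342 = 0.2593
risk difference = 0.1229 − 0.2593 = -0.1364 → -13.64 percentage points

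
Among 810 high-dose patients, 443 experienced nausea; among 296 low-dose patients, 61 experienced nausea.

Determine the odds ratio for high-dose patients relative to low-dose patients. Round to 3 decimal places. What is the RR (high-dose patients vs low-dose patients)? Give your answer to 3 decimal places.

OR = (443 × 235) / (367 × 61) = 104105/22387 ≈ 4.650
risk, high-dose patients = 443/810 = 0.5469
risk, low-dose patients = 61/296 = 0.2061
RR = 0.5469 / 0.2061 = 2.654

OR = 4.650; RR = 2.654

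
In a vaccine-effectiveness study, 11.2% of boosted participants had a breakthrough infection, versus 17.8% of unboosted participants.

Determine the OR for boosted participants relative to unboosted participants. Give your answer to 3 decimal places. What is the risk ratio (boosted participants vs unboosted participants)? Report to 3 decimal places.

OR = 0.582; RR = 0.629

odds, boosted participants = 0.1120/0.8880 = 0.1261
odds, unboosted participants = 0.1780/0.8220 = 0.2165
OR = 0.1261 / 0.2165 = 0.582
RR = 0.1120 / 0.1780 = 0.629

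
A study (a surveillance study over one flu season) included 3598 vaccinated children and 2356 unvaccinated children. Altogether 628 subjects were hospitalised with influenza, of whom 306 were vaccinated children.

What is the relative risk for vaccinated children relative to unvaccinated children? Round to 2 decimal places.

vaccinated children without the outcome: 3598 − 306 = 3292
unvaccinated children with the outcome: 628 − 306 = 322
unvaccinated children without the outcome: 2356 − 322 = 2034
risk, vaccinated children = 306/3598 = 0.0850
risk, unvaccinated children = 322/2356 = 0.1367
RR = 0.0850 / 0.1367 = 0.62

0.62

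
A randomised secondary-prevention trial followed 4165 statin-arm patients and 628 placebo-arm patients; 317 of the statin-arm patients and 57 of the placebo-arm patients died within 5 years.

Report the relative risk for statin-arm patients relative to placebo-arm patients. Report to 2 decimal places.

risk, statin-arm patients = 317/4165 = 0.0761
risk, placebo-arm patients = 57/628 = 0.0908
RR = 0.0761 / 0.0908 = 0.84

RR ≈ 0.84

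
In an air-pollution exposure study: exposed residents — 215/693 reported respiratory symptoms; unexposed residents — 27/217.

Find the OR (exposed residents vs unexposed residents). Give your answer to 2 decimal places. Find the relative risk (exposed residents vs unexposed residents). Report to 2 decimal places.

OR = (215 × 190) / (478 × 27) = 40850/12906 ≈ 3.17
risk, exposed residents = 215/693 = 0.3102
risk, unexposed residents = 27/217 = 0.1244
RR = 0.3102 / 0.1244 = 2.49

OR = 3.17; RR = 2.49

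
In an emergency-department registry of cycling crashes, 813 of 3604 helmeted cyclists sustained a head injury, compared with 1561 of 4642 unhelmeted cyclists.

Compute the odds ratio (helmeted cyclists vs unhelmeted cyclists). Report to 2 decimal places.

OR = (813 × 3081) / (2791 × 1561) = 2504853/4356751 ≈ 0.57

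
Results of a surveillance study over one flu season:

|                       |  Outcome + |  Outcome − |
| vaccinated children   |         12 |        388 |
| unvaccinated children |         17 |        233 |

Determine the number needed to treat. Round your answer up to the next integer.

NNT ≈ 27

risk, vaccinated children = 12/400 = 0.030000
risk, unvaccinated children = 17/250 = 0.068000
absolute risk difference = 0.038000
1 / 0.038000 = 26.316 → round up → 27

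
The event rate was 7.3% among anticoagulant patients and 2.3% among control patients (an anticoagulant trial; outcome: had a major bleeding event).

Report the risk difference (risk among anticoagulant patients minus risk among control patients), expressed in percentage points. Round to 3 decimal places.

RD: 5.000

risk difference = 0.07300 − 0.02300 = 0.05000 → 5.000 percentage points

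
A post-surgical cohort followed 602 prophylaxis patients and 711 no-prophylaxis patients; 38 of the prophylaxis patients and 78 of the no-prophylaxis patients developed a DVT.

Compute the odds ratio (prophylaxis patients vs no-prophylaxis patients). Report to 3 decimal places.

odds, prophylaxis patients = 38/564 = 0.0674
odds, no-prophylaxis patients = 78/633 = 0.1232
OR = 0.0674 / 0.1232 = 0.547

OR ≈ 0.547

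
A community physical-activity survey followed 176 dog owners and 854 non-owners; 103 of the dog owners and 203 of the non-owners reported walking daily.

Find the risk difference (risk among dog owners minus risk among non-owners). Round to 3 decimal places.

risk, dog owners = 103/176 = 0.5852
risk, non-owners = 203/854 = 0.2377
risk difference = 0.5852 − 0.2377 = 0.348

0.348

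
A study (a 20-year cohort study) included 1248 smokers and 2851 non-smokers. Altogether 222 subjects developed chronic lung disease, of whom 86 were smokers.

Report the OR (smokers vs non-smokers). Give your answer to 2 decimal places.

OR: 1.48

smokers without the outcome: 1248 − 86 = 1162
non-smokers with the outcome: 222 − 86 = 136
non-smokers without the outcome: 2851 − 136 = 2715
OR = (86 × 2715) / (1162 × 136) = 233490/158032 ≈ 1.48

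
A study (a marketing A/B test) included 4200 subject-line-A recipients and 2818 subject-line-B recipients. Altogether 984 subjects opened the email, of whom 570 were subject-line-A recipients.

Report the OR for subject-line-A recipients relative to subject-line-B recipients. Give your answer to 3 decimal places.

0.912

subject-line-A recipients without the outcome: 4200 − 570 = 3630
subject-line-B recipients with the outcome: 984 − 570 = 414
subject-line-B recipients without the outcome: 2818 − 414 = 2404
odds, subject-line-A recipients = 570/3630 = 0.1570
odds, subject-line-B recipients = 414/2404 = 0.1722
OR = 0.1570 / 0.1722 = 0.912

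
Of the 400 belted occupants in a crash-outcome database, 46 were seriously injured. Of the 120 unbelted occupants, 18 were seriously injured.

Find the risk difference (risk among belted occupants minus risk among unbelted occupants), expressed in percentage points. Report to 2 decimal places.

risk, belted occupants = 46/400 = 0.1150
risk, unbelted occupants = 18/120 = 0.1500
risk difference = 0.1150 − 0.1500 = -0.0350 → -3.50 percentage points

RD = -3.50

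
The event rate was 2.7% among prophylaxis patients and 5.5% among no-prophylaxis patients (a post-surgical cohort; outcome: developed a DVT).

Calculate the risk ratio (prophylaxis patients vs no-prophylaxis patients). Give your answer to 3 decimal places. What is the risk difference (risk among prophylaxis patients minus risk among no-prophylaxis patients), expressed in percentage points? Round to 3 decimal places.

RR = 0.491; RD = -2.800

RR = 0.02700 / 0.05500 = 0.491
risk difference = 0.02700 − 0.05500 = -0.02800 → -2.800 percentage points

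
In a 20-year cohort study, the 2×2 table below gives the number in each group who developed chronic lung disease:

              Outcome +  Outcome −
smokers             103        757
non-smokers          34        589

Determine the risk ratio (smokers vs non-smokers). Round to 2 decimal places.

risk, smokers = 103/860 = 0.1198
risk, non-smokers = 34/623 = 0.0546
RR = 0.1198 / 0.0546 = 2.19

RR ≈ 2.19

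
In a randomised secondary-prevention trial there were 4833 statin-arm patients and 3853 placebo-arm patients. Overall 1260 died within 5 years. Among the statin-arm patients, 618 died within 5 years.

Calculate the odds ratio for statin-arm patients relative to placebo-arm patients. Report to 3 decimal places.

OR: 0.733

statin-arm patients without the outcome: 4833 − 618 = 4215
placebo-arm patients with the outcome: 1260 − 618 = 642
placebo-arm patients without the outcome: 3853 − 642 = 3211
OR = (618 × 3211) / (4215 × 642) = 1984398/2706030 ≈ 0.733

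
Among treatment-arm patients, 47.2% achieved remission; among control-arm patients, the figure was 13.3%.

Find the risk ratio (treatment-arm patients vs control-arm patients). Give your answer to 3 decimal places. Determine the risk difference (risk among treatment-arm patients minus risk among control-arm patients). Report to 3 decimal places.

RR = 3.549; RD = 0.339

RR = 0.4720 / 0.1330 = 3.549
risk difference = 0.4720 − 0.1330 = 0.339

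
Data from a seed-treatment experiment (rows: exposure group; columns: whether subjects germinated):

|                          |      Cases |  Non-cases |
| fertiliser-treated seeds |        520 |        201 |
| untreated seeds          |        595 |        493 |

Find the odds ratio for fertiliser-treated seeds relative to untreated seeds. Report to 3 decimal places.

OR = (520 × 493) / (201 × 595) = 256360/119595 ≈ 2.144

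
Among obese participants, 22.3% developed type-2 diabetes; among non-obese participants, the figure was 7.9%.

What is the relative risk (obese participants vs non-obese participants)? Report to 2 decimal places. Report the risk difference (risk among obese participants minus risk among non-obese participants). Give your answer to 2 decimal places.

RR = 0.2230 / 0.0790 = 2.82
risk difference = 0.2230 − 0.0790 = 0.14

RR = 2.82; RD = 0.14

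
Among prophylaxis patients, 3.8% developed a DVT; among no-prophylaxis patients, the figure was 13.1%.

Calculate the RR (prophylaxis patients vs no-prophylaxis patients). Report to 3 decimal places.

RR = 0.03800 / 0.13100 = 0.290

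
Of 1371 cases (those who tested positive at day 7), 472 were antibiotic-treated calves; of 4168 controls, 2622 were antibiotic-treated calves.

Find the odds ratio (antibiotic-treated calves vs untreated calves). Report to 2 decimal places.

odds, antibiotic-treated calves = 472/2622 = 0.1800
odds, untreated calves = 899/1546 = 0.5815
OR = 0.1800 / 0.5815 = 0.31

OR ≈ 0.31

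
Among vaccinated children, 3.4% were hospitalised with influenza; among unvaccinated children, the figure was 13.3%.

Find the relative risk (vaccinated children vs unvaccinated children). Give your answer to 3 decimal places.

RR = 0.03400 / 0.13300 = 0.256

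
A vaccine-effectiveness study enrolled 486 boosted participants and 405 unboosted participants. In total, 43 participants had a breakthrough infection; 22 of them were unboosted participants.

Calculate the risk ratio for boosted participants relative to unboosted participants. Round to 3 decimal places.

boosted participants with the outcome: 43 − 22 = 21
boosted participants without the outcome: 486 − 21 = 465
unboosted participants without the outcome: 405 − 22 = 383
risk, boosted participants = 21/486 = 0.04321
risk, unboosted participants = 22/405 = 0.05432
RR = 0.04321 / 0.05432 = 0.795

0.795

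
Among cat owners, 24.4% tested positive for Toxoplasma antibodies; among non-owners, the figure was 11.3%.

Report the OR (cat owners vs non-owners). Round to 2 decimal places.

odds, cat owners = 0.2440/0.7560 = 0.3228
odds, non-owners = 0.1130/0.8870 = 0.1274
OR = 0.3228 / 0.1274 = 2.53

OR: 2.53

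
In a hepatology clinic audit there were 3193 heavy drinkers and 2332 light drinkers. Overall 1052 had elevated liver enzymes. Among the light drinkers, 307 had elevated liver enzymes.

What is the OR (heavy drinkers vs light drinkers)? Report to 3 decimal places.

OR: 2.007

heavy drinkers with the outcome: 1052 − 307 = 745
heavy drinkers without the outcome: 3193 − 745 = 2448
light drinkers without the outcome: 2332 − 307 = 2025
OR = (745 × 2025) / (2448 × 307) = 1508625/751536 ≈ 2.007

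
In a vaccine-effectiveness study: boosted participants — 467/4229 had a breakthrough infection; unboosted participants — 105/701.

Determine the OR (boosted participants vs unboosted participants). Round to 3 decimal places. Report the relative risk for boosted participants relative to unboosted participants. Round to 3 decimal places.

OR = 0.705; RR = 0.737

OR = (467 × 596) / (3762 × 105) = 278332/395010 ≈ 0.705
risk, boosted participants = 467/4229 = 0.1104
risk, unboosted participants = 105/701 = 0.1498
RR = 0.1104 / 0.1498 = 0.737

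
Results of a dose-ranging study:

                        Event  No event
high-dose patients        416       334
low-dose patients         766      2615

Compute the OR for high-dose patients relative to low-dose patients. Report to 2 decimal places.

OR = (416 × 2615) / (334 × 766) = 1087840/255844 ≈ 4.25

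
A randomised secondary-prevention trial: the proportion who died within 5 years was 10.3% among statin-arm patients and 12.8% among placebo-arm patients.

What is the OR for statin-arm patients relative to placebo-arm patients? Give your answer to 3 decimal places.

OR: 0.782

odds, statin-arm patients = 0.1030/0.8970 = 0.1148
odds, placebo-arm patients = 0.1280/0.8720 = 0.1468
OR = 0.1148 / 0.1468 = 0.782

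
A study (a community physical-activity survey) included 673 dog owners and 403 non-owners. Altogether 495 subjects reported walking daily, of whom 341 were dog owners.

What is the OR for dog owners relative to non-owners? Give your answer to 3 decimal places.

1.661

dog owners without the outcome: 673 − 341 = 332
non-owners with the outcome: 495 − 341 = 154
non-owners without the outcome: 403 − 154 = 249
odds, dog owners = 341/332 = 1.0271
odds, non-owners = 154/249 = 0.6185
OR = 1.0271 / 0.6185 = 1.661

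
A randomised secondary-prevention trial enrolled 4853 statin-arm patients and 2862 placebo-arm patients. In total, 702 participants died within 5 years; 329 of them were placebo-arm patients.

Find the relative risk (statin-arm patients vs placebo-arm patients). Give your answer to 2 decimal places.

statin-arm patients with the outcome: 702 − 329 = 373
statin-arm patients without the outcome: 4853 − 373 = 4480
placebo-arm patients without the outcome: 2862 − 329 = 2533
risk, statin-arm patients = 373/4853 = 0.0769
risk, placebo-arm patients = 329/2862 = 0.1150
RR = 0.0769 / 0.1150 = 0.67

0.67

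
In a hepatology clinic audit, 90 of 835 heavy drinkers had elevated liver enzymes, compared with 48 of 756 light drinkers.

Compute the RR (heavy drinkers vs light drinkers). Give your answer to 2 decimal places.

1.70

risk, heavy drinkers = 90/835 = 0.1078
risk, light drinkers = 48/756 = 0.0635
RR = 0.1078 / 0.0635 = 1.70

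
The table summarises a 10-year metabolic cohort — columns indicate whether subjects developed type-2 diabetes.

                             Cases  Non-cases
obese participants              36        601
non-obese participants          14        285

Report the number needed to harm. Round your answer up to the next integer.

104

risk, obese participants = 36/637 = 0.056515
risk, non-obese participants = 14/299 = 0.046823
absolute risk difference = 0.009692
1 / 0.009692 = 103.178 → round up → 104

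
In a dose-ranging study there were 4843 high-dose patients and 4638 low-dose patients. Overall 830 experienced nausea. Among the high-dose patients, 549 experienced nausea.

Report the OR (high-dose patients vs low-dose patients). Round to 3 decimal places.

OR = 1.982

high-dose patients without the outcome: 4843 − 549 = 4294
low-dose patients with the outcome: 830 − 549 = 281
low-dose patients without the outcome: 4638 − 281 = 4357
OR = (549 × 4357) / (4294 × 281) = 2391993/1206614 ≈ 1.982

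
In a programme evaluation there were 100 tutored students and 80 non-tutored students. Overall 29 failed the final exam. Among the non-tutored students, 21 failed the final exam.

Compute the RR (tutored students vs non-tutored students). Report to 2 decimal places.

tutored students with the outcome: 29 − 21 = 8
tutored students without the outcome: 100 − 8 = 92
non-tutored students without the outcome: 80 − 21 = 59
risk, tutored students = 8/100 = 0.0800
risk, non-tutored students = 21/80 = 0.2625
RR = 0.0800 / 0.2625 = 0.30

RR ≈ 0.30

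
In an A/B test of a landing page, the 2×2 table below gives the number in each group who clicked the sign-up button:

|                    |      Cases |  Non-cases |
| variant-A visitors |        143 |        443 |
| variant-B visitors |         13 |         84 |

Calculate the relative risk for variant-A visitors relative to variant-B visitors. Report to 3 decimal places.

RR = 1.821

risk, variant-A visitors = 143/586 = 0.2440
risk, variant-B visitors = 13/97 = 0.1340
RR = 0.2440 / 0.1340 = 1.821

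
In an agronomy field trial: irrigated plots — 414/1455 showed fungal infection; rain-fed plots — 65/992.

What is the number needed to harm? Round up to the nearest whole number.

risk, irrigated plots = 414/1455 = 0.284536
risk, rain-fed plots = 65/992 = 0.065524
absolute risk difference = 0.219012
1 / 0.219012 = 4.566 → round up → 5

NNH = 5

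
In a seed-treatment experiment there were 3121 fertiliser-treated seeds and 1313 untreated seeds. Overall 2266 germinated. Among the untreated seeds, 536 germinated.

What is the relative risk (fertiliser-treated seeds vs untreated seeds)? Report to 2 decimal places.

fertiliser-treated seeds with the outcome: 2266 − 536 = 1730
fertiliser-treated seeds without the outcome: 3121 − 1730 = 1391
untreated seeds without the outcome: 1313 − 536 = 777
risk, fertiliser-treated seeds = 1730/3121 = 0.5543
risk, untreated seeds = 536/1313 = 0.4082
RR = 0.5543 / 0.4082 = 1.36

RR = 1.36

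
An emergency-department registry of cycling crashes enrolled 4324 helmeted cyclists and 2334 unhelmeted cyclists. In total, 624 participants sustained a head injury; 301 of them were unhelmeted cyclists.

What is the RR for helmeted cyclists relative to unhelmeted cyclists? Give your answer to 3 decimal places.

RR ≈ 0.579

helmeted cyclists with the outcome: 624 − 301 = 323
helmeted cyclists without the outcome: 4324 − 323 = 4001
unhelmeted cyclists without the outcome: 2334 − 301 = 2033
risk, helmeted cyclists = 323/4324 = 0.0747
risk, unhelmeted cyclists = 301/2334 = 0.1290
RR = 0.0747 / 0.1290 = 0.579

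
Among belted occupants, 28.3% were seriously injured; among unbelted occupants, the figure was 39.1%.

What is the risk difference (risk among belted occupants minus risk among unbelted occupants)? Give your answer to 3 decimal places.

risk difference = 0.2830 − 0.3910 = -0.108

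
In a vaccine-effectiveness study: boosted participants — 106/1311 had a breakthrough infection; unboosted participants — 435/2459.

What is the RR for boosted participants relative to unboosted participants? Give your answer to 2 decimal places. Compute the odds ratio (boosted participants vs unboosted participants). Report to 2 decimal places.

RR = 0.46; OR = 0.41

risk, boosted participants = 106/1311 = 0.0809
risk, unboosted participants = 435/2459 = 0.1769
RR = 0.0809 / 0.1769 = 0.46
OR = (106 × 2024) / (1205 × 435) = 214544/524175 ≈ 0.41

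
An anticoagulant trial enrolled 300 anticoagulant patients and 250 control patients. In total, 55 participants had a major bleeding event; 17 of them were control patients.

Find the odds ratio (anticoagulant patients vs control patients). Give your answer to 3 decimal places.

OR: 1.988

anticoagulant patients with the outcome: 55 − 17 = 38
anticoagulant patients without the outcome: 300 − 38 = 262
control patients without the outcome: 250 − 17 = 233
OR = (38 × 233) / (262 × 17) = 8854/4454 ≈ 1.988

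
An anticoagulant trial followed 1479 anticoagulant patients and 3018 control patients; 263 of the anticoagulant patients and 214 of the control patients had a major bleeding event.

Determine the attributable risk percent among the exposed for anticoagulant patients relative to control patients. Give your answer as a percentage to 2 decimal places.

risk, anticoagulant patients = 263/1479 = 0.1778
risk, control patients = 214/3018 = 0.0709
AR% = (0.1778 − 0.0709) / 0.1778 = 0.6012 → 60.12%

AR% = 60.12%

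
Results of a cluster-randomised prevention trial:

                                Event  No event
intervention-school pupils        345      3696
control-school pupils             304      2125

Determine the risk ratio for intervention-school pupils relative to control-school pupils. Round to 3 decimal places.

risk, intervention-school pupils = 345/4041 = 0.0854
risk, control-school pupils = 304/2429 = 0.1252
RR = 0.0854 / 0.1252 = 0.682

RR ≈ 0.682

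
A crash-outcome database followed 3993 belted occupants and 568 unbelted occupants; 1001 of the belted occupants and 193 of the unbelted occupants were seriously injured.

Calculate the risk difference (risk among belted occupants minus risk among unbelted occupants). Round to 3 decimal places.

risk, belted occupants = 1001/3993 = 0.2507
risk, unbelted occupants = 193/568 = 0.3398
risk difference = 0.2507 − 0.3398 = -0.089

-0.089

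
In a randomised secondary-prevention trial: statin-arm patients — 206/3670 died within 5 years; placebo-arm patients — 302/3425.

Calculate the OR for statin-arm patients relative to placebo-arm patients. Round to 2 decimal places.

OR = (206 × 3123) / (3464 × 302) = 643338/1046128 ≈ 0.61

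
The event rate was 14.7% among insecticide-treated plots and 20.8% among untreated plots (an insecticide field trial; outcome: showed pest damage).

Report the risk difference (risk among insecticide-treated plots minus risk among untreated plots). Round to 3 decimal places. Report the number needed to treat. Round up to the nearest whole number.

risk difference = 0.1470 − 0.2080 = -0.061
absolute risk difference = 0.061000
1 / 0.061000 = 16.393 → round up → 17

RD = -0.061; NNT = 17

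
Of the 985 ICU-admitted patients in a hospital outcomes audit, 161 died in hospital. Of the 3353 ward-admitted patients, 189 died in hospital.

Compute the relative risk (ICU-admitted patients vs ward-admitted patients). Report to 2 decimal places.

RR ≈ 2.90

risk, ICU-admitted patients = 161/985 = 0.1635
risk, ward-admitted patients = 189/3353 = 0.0564
RR = 0.1635 / 0.0564 = 2.90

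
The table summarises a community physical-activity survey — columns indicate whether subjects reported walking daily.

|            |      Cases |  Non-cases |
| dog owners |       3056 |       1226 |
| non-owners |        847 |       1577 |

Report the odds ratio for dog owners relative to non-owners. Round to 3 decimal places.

OR = (3056 × 1577) / (1226 × 847) = 4819312/1038422 ≈ 4.641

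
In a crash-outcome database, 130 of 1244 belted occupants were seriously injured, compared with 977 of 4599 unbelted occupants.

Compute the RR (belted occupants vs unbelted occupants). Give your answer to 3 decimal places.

RR ≈ 0.492

risk, belted occupants = 130/1244 = 0.1045
risk, unbelted occupants = 977/4599 = 0.2124
RR = 0.1045 / 0.2124 = 0.492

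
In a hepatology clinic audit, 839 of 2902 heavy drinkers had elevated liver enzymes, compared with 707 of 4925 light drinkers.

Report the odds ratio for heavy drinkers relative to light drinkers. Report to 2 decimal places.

OR = (839 × 4218) / (2063 × 707) = 3538902/1458541 ≈ 2.43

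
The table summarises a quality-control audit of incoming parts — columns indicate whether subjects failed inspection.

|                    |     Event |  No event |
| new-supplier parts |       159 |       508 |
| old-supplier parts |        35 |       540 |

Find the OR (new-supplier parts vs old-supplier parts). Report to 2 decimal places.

OR = (159 × 540) / (508 × 35) = 85860/17780 ≈ 4.83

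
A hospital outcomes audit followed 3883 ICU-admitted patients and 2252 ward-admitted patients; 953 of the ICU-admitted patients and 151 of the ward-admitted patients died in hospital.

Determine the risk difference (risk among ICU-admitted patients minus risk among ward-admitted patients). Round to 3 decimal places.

RD: 0.178

risk, ICU-admitted patients = 953/3883 = 0.2454
risk, ward-admitted patients = 151/2252 = 0.0671
risk difference = 0.2454 − 0.0671 = 0.178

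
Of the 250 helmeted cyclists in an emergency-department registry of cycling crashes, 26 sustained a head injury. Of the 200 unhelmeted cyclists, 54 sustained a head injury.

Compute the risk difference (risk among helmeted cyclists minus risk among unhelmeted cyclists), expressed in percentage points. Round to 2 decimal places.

risk, helmeted cyclists = 26/250 = 0.1040
risk, unhelmeted cyclists = 54/200 = 0.2700
risk difference = 0.1040 − 0.2700 = -0.1660 → -16.60 percentage points

-16.60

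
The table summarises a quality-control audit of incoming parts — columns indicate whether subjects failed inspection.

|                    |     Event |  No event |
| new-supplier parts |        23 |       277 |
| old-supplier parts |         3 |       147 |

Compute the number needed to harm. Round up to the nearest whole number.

NNH = 18

risk, new-supplier parts = 23/300 = 0.076667
risk, old-supplier parts = 3/150 = 0.020000
absolute risk difference = 0.056667
1 / 0.056667 = 17.647 → round up → 18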